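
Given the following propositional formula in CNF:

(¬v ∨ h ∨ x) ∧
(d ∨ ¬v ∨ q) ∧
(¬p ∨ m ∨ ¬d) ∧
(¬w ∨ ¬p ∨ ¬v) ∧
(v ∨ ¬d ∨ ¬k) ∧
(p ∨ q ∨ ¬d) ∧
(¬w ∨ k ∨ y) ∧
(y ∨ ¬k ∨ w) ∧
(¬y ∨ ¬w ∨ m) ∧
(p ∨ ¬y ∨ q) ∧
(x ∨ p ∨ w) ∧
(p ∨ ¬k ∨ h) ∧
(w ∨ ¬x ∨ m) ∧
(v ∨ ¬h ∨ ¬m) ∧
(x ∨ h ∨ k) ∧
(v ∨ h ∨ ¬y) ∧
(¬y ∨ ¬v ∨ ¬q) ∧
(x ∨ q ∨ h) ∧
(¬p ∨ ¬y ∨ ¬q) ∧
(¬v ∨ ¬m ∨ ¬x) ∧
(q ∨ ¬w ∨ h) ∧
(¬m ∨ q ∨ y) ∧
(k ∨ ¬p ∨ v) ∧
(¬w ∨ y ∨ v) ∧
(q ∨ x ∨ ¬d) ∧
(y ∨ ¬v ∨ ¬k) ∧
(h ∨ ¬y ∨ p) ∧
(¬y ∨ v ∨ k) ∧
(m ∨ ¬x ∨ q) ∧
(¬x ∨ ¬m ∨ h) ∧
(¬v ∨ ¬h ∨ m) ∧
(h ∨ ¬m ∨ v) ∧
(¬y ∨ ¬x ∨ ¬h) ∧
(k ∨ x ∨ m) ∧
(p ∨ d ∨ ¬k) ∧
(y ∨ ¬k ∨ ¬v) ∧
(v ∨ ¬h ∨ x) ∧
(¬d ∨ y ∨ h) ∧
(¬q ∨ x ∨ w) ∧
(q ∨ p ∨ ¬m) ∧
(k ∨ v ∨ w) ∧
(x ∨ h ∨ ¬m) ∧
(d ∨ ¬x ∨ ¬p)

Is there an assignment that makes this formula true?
No

No, the formula is not satisfiable.

No assignment of truth values to the variables can make all 43 clauses true simultaneously.

The formula is UNSAT (unsatisfiable).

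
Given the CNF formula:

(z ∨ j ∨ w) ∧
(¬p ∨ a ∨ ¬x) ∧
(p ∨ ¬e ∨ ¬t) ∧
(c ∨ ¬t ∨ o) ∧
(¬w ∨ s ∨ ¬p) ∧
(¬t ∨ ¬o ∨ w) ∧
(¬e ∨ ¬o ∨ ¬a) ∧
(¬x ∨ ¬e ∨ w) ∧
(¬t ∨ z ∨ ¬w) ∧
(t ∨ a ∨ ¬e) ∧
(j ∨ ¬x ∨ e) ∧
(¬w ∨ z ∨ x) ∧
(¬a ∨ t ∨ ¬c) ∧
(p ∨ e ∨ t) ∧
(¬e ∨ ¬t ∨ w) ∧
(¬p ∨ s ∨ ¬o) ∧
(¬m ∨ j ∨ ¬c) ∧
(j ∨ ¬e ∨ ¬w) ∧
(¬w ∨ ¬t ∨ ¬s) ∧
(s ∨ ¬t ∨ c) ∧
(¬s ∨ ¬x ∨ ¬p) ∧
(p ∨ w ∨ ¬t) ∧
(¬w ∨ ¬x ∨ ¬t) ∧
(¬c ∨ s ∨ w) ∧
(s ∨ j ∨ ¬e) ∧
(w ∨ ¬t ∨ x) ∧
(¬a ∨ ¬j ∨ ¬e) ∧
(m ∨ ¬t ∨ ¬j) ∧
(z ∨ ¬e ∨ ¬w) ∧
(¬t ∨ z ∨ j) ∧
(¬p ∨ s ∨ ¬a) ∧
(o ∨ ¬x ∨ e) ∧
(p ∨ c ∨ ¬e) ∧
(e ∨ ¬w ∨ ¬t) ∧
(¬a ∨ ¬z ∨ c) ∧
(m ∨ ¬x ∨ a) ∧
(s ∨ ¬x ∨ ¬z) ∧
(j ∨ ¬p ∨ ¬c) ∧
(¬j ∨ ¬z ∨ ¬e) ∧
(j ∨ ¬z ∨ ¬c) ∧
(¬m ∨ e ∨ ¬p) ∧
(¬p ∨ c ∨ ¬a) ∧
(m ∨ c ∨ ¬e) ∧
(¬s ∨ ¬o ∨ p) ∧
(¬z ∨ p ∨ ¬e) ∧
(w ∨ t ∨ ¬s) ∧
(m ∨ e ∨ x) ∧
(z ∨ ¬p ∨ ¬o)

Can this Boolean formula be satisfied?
No

No, the formula is not satisfiable.

No assignment of truth values to the variables can make all 48 clauses true simultaneously.

The formula is UNSAT (unsatisfiable).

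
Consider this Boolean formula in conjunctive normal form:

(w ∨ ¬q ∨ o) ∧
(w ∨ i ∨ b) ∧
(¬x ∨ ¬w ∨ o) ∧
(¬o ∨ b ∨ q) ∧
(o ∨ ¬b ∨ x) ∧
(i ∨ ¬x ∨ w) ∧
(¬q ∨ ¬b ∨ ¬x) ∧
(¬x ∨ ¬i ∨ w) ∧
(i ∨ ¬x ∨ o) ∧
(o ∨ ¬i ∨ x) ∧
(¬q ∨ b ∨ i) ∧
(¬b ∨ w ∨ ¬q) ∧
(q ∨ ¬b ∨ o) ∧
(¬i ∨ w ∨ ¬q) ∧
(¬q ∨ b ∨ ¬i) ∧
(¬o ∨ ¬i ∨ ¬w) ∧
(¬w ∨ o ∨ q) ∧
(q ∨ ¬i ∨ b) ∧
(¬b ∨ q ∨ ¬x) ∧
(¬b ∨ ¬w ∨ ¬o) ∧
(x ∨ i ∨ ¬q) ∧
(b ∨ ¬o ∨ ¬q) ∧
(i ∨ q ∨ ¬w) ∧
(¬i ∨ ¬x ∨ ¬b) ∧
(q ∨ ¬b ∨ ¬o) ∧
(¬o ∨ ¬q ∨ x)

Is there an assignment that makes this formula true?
No

No, the formula is not satisfiable.

No assignment of truth values to the variables can make all 26 clauses true simultaneously.

The formula is UNSAT (unsatisfiable).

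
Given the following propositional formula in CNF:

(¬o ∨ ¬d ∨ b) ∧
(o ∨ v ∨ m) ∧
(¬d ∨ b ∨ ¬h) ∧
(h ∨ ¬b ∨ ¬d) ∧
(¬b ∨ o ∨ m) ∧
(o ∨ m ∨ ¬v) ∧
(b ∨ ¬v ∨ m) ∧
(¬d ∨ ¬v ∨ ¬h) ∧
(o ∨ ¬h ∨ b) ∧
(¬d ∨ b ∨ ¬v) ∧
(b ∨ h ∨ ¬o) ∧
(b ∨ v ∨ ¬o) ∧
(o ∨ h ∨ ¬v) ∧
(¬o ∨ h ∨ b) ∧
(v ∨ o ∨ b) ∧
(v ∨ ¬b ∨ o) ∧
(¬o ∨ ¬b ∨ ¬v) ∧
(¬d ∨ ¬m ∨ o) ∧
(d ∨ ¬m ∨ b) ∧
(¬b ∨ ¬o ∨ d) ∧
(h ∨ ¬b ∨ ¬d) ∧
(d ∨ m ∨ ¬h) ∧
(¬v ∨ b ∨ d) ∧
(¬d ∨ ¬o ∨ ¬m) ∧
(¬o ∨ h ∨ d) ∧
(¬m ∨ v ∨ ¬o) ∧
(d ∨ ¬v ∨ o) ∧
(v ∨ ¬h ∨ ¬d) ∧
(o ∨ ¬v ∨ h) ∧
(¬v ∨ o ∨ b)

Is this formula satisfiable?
No

No, the formula is not satisfiable.

No assignment of truth values to the variables can make all 30 clauses true simultaneously.

The formula is UNSAT (unsatisfiable).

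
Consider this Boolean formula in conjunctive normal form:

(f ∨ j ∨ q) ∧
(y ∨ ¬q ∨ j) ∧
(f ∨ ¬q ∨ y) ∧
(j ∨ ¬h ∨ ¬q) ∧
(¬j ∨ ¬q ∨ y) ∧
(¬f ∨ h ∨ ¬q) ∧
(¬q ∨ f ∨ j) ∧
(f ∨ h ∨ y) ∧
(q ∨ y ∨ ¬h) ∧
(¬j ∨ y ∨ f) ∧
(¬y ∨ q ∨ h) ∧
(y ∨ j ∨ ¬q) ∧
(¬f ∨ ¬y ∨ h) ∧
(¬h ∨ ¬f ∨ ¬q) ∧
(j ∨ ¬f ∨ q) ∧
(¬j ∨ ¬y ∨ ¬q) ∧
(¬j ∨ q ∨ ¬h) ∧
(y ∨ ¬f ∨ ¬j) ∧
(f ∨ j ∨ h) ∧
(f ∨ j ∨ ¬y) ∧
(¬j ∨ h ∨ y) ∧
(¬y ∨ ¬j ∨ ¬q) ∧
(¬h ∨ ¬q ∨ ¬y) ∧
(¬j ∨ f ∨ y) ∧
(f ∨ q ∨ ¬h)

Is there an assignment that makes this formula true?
No

No, the formula is not satisfiable.

No assignment of truth values to the variables can make all 25 clauses true simultaneously.

The formula is UNSAT (unsatisfiable).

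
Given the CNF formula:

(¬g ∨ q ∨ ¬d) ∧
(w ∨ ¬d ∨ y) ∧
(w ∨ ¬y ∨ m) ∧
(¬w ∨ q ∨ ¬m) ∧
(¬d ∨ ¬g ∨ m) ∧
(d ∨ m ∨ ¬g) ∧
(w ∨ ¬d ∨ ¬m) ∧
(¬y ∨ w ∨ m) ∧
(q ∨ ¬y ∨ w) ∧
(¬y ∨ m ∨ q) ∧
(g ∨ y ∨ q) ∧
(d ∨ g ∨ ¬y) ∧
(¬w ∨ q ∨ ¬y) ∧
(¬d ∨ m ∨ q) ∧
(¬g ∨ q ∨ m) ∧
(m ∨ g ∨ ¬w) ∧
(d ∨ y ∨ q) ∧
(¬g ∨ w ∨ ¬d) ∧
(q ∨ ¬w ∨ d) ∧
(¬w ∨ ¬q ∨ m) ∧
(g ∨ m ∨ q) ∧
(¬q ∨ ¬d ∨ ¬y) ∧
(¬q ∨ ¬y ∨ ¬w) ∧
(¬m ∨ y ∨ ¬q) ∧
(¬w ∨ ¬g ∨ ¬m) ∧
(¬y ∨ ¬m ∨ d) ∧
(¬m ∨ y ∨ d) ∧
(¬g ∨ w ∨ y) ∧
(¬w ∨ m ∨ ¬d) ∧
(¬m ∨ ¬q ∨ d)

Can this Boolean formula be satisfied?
Yes

Yes, the formula is satisfiable.

One satisfying assignment is: d=False, q=True, g=False, m=False, w=False, y=False

Verification: With this assignment, all 30 clauses evaluate to true.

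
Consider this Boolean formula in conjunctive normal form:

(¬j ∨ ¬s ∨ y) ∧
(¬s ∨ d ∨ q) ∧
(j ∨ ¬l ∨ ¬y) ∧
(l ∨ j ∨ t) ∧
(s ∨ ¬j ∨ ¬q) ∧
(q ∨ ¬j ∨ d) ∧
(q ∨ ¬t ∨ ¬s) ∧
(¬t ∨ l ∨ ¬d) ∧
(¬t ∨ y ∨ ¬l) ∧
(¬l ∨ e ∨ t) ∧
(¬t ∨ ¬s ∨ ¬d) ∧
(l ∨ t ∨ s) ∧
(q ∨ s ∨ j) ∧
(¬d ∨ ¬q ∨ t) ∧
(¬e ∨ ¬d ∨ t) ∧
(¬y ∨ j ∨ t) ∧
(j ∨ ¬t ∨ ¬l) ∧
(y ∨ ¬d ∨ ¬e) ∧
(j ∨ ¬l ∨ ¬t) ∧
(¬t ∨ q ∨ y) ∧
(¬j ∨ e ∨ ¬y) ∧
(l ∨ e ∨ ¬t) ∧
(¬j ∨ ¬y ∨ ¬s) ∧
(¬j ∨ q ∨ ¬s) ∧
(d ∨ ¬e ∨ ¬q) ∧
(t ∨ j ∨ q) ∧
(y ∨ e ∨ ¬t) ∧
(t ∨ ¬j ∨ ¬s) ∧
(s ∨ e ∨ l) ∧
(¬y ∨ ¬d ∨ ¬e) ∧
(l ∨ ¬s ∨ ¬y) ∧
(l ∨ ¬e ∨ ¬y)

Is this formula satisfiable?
No

No, the formula is not satisfiable.

No assignment of truth values to the variables can make all 32 clauses true simultaneously.

The formula is UNSAT (unsatisfiable).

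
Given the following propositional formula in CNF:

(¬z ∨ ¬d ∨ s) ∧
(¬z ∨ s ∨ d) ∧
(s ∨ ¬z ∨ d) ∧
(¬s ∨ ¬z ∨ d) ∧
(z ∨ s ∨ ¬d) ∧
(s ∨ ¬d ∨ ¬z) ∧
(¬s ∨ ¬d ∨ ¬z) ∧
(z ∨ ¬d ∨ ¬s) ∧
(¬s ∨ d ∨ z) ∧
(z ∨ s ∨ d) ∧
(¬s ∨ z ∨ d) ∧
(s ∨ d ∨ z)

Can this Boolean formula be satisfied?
No

No, the formula is not satisfiable.

No assignment of truth values to the variables can make all 12 clauses true simultaneously.

The formula is UNSAT (unsatisfiable).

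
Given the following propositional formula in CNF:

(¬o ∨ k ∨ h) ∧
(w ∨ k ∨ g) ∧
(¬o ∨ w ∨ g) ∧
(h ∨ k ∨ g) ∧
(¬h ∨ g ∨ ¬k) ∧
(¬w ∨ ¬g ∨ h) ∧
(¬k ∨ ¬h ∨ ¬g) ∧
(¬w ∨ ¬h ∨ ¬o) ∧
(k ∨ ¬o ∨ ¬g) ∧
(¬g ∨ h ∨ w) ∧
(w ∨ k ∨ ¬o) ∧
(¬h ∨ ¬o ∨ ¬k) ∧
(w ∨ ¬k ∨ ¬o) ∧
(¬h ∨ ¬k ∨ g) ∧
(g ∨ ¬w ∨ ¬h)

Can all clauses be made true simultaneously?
Yes

Yes, the formula is satisfiable.

One satisfying assignment is: k=True, g=False, o=False, h=False, w=False

Verification: With this assignment, all 15 clauses evaluate to true.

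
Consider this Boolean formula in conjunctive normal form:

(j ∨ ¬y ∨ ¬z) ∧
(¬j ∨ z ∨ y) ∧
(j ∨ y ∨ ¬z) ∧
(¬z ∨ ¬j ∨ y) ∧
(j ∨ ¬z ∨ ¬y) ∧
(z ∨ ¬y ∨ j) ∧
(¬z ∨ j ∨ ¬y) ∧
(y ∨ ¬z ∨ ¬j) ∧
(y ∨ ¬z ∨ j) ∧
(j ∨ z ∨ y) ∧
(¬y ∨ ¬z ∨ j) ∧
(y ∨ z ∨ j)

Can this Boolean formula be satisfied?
Yes

Yes, the formula is satisfiable.

One satisfying assignment is: j=True, y=True, z=False

Verification: With this assignment, all 12 clauses evaluate to true.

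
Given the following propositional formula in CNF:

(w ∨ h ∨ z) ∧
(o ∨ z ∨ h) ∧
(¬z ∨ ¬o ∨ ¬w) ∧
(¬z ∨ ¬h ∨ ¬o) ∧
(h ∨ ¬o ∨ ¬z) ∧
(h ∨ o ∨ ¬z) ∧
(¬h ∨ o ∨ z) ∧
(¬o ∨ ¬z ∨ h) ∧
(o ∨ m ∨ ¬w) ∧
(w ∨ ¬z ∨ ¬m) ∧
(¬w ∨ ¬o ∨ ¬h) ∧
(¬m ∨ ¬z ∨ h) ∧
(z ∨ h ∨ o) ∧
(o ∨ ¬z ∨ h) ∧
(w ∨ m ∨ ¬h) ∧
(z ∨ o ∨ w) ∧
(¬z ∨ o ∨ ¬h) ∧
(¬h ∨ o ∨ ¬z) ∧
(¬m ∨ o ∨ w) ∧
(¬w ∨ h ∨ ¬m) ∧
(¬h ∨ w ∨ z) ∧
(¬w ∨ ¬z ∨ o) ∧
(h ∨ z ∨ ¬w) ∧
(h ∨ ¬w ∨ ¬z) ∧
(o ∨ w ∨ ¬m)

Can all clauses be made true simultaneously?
No

No, the formula is not satisfiable.

No assignment of truth values to the variables can make all 25 clauses true simultaneously.

The formula is UNSAT (unsatisfiable).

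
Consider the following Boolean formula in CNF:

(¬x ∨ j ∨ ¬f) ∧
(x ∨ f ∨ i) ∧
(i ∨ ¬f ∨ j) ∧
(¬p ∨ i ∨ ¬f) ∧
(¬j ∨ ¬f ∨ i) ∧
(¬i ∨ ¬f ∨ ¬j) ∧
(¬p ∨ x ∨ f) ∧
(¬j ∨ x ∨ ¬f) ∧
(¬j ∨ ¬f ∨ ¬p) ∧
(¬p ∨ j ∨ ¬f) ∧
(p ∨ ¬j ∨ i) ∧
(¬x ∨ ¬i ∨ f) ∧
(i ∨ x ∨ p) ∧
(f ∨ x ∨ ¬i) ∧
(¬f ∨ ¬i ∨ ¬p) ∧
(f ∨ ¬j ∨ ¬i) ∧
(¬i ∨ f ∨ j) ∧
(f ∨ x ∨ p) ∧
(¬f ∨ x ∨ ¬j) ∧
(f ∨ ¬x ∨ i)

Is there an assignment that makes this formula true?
Yes

Yes, the formula is satisfiable.

One satisfying assignment is: j=False, p=False, f=True, i=True, x=False

Verification: With this assignment, all 20 clauses evaluate to true.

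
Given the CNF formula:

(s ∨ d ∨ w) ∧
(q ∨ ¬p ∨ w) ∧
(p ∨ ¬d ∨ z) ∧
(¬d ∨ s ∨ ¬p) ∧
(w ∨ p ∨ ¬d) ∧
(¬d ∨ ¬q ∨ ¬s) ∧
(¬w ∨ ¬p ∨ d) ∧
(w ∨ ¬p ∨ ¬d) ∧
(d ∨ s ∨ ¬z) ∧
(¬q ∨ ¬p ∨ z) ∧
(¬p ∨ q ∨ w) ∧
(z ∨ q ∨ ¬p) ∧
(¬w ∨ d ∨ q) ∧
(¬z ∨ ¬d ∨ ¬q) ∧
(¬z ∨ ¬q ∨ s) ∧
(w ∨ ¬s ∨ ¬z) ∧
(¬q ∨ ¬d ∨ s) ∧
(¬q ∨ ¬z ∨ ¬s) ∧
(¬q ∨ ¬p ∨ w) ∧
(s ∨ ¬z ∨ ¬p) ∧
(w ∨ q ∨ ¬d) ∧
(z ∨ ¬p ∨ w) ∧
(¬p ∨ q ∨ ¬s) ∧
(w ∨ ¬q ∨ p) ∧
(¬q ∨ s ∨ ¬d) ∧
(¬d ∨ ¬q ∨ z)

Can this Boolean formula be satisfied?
Yes

Yes, the formula is satisfiable.

One satisfying assignment is: d=False, q=False, z=False, w=False, p=False, s=True

Verification: With this assignment, all 26 clauses evaluate to true.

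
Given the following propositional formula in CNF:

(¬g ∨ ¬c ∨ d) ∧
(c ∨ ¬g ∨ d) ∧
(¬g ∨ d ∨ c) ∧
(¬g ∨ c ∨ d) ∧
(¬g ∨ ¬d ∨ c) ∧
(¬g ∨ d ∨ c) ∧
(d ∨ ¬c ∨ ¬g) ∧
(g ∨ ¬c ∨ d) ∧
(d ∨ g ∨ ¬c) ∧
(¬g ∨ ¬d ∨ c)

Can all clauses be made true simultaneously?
Yes

Yes, the formula is satisfiable.

One satisfying assignment is: d=False, g=False, c=False

Verification: With this assignment, all 10 clauses evaluate to true.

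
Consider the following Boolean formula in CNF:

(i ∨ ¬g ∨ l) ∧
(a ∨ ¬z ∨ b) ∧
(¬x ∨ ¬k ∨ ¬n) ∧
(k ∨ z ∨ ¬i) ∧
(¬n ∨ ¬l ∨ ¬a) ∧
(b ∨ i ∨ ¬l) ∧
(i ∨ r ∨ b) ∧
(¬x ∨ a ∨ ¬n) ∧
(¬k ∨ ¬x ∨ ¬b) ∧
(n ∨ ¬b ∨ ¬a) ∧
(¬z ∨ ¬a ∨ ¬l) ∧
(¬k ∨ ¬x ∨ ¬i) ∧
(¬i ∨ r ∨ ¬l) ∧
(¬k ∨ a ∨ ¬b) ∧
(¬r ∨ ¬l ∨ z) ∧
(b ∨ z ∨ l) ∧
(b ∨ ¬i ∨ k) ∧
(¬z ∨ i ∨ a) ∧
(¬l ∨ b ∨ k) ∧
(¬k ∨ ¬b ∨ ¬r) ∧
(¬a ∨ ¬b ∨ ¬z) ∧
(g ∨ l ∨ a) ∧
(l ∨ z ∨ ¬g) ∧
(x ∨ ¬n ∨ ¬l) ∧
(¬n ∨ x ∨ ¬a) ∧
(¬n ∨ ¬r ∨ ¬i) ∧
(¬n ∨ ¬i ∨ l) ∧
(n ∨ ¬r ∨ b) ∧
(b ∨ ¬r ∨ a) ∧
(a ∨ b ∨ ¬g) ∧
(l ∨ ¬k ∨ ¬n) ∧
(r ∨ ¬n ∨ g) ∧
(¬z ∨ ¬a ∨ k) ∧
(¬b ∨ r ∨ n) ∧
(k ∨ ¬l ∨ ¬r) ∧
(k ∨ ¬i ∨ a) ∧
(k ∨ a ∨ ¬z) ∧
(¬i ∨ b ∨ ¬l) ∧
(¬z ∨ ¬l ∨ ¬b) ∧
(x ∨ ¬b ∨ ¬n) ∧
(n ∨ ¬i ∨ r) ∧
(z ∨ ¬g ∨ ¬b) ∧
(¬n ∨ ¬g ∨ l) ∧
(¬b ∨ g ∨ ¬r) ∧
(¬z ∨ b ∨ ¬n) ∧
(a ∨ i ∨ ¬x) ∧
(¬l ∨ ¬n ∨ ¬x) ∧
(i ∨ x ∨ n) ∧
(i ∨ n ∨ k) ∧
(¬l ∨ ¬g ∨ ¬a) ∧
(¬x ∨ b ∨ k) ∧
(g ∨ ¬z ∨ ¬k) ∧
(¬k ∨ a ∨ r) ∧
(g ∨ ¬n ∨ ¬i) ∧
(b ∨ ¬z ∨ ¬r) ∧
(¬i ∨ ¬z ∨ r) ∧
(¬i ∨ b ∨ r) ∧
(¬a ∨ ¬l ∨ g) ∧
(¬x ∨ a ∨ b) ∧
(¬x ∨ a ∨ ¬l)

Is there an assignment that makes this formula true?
No

No, the formula is not satisfiable.

No assignment of truth values to the variables can make all 60 clauses true simultaneously.

The formula is UNSAT (unsatisfiable).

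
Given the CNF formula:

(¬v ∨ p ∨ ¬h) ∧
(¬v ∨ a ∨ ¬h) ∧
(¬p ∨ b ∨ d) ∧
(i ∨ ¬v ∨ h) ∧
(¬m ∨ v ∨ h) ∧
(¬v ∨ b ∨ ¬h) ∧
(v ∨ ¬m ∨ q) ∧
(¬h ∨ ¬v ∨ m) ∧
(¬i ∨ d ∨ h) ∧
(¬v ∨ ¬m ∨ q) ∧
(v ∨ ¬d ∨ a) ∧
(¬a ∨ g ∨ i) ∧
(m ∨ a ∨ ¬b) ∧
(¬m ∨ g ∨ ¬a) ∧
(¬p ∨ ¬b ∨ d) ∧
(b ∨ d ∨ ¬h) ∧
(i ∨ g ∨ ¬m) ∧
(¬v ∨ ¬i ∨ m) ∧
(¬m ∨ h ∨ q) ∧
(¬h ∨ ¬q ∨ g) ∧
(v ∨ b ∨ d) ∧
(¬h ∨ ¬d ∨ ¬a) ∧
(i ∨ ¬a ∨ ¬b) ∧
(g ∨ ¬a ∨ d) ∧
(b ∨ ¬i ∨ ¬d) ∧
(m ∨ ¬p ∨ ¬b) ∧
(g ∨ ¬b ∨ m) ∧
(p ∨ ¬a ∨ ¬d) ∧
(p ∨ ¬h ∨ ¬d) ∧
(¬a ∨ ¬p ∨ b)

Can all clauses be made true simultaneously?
Yes

Yes, the formula is satisfiable.

One satisfying assignment is: v=False, a=True, p=False, d=False, m=False, q=False, g=True, i=True, h=True, b=True

Verification: With this assignment, all 30 clauses evaluate to true.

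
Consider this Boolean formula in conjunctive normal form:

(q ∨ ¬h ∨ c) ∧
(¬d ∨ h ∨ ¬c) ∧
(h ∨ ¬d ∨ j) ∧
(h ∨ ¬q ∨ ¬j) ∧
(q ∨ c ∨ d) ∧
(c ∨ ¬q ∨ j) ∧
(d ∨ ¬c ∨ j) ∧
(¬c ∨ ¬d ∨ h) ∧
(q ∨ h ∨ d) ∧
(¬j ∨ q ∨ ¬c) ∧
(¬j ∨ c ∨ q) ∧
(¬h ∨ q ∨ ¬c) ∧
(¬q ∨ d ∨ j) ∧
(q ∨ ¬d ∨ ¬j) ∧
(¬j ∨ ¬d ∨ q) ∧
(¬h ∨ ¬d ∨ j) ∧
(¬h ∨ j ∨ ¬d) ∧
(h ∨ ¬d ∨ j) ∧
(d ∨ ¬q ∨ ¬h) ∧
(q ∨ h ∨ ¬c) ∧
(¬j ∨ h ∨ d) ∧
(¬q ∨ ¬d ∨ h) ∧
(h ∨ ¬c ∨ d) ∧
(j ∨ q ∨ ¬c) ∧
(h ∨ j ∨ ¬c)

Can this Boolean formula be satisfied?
Yes

Yes, the formula is satisfiable.

One satisfying assignment is: h=True, d=True, q=True, j=True, c=False

Verification: With this assignment, all 25 clauses evaluate to true.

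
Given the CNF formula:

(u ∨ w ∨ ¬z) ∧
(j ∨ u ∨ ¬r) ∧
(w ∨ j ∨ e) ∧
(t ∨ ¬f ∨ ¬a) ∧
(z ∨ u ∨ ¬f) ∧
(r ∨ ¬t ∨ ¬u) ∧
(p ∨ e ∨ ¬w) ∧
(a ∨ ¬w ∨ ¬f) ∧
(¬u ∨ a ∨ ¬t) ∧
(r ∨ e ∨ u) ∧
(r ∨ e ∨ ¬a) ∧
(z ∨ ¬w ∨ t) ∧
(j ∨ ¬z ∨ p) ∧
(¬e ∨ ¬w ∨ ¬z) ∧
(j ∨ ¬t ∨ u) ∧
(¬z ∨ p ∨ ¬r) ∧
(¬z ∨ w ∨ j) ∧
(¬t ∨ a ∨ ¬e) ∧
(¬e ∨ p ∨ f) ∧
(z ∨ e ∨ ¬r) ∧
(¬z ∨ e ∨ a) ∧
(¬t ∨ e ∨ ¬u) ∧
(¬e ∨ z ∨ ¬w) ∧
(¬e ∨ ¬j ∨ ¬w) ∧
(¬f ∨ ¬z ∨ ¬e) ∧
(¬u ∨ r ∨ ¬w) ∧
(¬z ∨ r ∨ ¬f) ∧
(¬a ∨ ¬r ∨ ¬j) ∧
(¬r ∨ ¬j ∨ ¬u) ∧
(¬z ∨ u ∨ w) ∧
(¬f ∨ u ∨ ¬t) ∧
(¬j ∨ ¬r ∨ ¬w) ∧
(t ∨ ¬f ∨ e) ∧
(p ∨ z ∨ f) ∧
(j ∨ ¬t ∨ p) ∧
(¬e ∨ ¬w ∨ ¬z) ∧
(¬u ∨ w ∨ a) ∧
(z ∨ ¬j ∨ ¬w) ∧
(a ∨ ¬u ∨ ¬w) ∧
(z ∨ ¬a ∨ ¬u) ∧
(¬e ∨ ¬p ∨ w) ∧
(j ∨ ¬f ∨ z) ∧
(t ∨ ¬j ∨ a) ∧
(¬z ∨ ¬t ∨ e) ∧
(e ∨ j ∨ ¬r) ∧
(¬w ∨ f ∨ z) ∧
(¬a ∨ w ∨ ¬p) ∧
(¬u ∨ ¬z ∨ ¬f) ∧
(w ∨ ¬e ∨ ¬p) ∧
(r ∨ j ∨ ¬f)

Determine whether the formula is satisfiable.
No

No, the formula is not satisfiable.

No assignment of truth values to the variables can make all 50 clauses true simultaneously.

The formula is UNSAT (unsatisfiable).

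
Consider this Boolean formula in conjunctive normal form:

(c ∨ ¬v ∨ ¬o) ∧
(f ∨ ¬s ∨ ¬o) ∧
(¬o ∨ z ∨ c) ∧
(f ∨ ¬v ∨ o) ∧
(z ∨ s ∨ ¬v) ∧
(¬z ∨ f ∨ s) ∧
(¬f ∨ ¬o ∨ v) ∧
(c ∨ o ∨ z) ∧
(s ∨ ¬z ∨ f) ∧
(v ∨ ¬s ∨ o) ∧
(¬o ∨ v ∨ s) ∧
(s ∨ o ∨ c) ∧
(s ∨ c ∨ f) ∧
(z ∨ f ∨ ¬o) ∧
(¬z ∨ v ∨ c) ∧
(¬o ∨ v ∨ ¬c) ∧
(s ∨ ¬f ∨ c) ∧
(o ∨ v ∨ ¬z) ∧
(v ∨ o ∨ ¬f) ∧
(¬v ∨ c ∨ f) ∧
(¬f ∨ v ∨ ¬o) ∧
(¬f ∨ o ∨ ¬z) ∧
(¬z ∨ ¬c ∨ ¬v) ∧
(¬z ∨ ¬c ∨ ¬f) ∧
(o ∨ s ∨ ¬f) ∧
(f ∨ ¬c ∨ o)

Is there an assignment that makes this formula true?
Yes

Yes, the formula is satisfiable.

One satisfying assignment is: z=False, v=True, f=True, s=True, o=True, c=True

Verification: With this assignment, all 26 clauses evaluate to true.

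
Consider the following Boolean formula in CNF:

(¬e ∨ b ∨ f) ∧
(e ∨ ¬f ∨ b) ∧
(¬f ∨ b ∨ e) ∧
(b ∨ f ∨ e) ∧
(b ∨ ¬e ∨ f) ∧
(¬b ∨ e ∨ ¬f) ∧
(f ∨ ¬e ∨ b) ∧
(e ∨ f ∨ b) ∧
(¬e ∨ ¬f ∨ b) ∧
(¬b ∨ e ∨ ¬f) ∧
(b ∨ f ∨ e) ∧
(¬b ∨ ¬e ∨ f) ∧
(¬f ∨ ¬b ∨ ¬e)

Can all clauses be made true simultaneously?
Yes

Yes, the formula is satisfiable.

One satisfying assignment is: b=True, f=False, e=False

Verification: With this assignment, all 13 clauses evaluate to true.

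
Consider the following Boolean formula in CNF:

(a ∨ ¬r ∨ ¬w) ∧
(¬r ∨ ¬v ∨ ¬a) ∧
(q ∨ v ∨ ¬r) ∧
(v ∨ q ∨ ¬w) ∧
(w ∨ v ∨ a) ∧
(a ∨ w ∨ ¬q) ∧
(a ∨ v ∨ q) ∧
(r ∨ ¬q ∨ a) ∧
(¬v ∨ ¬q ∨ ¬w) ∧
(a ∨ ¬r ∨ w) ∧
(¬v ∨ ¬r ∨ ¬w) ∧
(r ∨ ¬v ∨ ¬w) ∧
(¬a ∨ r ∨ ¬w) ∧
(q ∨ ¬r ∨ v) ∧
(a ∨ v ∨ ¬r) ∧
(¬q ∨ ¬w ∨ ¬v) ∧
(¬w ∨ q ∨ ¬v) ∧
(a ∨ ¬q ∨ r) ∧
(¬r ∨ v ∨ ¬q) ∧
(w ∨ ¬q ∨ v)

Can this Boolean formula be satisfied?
Yes

Yes, the formula is satisfiable.

One satisfying assignment is: w=False, r=False, a=True, v=False, q=False

Verification: With this assignment, all 20 clauses evaluate to true.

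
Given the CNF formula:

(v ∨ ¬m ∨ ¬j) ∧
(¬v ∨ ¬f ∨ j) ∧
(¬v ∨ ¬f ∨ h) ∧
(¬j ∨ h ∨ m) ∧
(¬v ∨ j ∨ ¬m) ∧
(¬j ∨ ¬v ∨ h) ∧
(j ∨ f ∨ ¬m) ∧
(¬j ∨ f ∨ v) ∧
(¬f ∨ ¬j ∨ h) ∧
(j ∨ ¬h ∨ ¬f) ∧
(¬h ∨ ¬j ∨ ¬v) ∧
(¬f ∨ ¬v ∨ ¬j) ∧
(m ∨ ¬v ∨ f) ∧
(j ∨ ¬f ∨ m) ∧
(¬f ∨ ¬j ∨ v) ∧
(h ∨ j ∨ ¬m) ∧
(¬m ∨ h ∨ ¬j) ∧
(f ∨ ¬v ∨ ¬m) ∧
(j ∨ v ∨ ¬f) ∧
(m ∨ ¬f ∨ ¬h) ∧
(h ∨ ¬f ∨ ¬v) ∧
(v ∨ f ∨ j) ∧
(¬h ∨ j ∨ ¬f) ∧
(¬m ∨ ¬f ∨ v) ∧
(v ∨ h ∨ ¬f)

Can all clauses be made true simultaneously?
No

No, the formula is not satisfiable.

No assignment of truth values to the variables can make all 25 clauses true simultaneously.

The formula is UNSAT (unsatisfiable).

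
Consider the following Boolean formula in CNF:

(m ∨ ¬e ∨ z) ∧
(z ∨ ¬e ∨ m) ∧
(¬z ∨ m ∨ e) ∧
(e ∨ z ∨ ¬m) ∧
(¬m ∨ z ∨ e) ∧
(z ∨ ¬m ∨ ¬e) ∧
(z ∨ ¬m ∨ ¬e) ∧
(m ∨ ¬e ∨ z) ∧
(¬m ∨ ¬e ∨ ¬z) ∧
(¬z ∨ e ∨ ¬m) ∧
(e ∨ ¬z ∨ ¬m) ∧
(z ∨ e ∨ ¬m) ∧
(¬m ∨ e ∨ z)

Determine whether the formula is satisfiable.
Yes

Yes, the formula is satisfiable.

One satisfying assignment is: m=False, e=False, z=False

Verification: With this assignment, all 13 clauses evaluate to true.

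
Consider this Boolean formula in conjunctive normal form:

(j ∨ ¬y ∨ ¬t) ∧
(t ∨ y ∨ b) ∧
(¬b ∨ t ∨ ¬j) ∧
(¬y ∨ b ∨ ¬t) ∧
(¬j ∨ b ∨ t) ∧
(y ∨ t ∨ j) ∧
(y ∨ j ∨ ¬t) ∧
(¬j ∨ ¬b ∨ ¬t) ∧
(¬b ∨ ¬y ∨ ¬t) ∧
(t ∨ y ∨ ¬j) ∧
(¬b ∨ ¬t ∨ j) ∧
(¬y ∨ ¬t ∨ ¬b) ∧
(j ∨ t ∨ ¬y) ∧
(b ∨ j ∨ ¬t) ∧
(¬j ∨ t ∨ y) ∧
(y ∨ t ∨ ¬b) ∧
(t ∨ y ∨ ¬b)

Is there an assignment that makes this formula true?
Yes

Yes, the formula is satisfiable.

One satisfying assignment is: y=False, b=False, t=True, j=True

Verification: With this assignment, all 17 clauses evaluate to true.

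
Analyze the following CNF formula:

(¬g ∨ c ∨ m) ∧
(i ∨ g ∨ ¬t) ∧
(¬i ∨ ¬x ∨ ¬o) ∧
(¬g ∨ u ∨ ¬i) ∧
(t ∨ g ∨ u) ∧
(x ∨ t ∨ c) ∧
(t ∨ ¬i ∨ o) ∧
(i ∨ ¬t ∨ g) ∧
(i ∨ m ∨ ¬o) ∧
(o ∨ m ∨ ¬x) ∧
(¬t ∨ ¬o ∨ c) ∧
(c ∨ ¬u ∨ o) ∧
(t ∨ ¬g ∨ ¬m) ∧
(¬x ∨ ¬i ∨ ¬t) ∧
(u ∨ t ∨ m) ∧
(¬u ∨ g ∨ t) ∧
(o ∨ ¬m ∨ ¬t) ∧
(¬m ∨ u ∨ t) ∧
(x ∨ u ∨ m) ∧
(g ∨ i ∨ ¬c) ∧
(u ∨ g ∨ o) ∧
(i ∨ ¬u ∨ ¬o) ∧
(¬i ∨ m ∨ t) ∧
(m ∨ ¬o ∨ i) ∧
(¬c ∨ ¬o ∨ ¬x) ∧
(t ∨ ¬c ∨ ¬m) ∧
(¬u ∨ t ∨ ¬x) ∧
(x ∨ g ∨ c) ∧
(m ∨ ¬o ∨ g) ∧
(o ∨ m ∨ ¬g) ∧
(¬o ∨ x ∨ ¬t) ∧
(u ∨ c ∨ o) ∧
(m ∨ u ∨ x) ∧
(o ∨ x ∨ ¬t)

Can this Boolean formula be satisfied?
No

No, the formula is not satisfiable.

No assignment of truth values to the variables can make all 34 clauses true simultaneously.

The formula is UNSAT (unsatisfiable).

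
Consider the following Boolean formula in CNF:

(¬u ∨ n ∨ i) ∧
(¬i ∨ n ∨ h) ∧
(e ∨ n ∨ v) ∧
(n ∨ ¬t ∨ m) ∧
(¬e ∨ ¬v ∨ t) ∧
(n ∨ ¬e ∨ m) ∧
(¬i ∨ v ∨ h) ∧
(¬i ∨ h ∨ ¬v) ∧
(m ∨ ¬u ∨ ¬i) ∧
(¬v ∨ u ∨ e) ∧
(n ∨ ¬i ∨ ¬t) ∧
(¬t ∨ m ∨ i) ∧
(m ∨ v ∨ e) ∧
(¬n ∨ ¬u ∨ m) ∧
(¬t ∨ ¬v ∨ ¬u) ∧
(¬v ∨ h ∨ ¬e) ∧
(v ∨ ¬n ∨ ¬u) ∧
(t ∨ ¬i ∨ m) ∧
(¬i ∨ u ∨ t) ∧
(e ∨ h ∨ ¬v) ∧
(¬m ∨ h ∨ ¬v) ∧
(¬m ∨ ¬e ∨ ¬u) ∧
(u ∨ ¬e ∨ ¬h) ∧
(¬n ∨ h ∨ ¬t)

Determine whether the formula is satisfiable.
Yes

Yes, the formula is satisfiable.

One satisfying assignment is: h=False, t=False, i=False, m=False, e=True, n=True, u=False, v=False

Verification: With this assignment, all 24 clauses evaluate to true.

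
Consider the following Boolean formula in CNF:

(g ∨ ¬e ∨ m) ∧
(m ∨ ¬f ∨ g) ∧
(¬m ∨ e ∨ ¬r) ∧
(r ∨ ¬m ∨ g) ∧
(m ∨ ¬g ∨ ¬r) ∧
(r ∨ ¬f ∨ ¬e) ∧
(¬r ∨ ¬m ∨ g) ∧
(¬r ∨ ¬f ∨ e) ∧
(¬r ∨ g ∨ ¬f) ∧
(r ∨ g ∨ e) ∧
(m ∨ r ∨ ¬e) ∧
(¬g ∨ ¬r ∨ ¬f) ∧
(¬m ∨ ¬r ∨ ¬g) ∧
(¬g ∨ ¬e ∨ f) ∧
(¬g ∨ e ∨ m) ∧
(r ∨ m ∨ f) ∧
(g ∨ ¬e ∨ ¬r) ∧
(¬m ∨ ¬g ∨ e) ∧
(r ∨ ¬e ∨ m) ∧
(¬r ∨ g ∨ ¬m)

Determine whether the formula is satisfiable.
Yes

Yes, the formula is satisfiable.

One satisfying assignment is: m=False, e=False, g=False, f=False, r=True

Verification: With this assignment, all 20 clauses evaluate to true.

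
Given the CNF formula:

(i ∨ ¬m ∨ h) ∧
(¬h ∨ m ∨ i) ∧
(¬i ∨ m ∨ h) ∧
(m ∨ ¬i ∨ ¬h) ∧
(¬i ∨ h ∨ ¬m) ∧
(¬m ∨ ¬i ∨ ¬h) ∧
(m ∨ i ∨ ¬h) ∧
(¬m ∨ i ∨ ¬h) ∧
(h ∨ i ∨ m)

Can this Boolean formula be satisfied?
No

No, the formula is not satisfiable.

No assignment of truth values to the variables can make all 9 clauses true simultaneously.

The formula is UNSAT (unsatisfiable).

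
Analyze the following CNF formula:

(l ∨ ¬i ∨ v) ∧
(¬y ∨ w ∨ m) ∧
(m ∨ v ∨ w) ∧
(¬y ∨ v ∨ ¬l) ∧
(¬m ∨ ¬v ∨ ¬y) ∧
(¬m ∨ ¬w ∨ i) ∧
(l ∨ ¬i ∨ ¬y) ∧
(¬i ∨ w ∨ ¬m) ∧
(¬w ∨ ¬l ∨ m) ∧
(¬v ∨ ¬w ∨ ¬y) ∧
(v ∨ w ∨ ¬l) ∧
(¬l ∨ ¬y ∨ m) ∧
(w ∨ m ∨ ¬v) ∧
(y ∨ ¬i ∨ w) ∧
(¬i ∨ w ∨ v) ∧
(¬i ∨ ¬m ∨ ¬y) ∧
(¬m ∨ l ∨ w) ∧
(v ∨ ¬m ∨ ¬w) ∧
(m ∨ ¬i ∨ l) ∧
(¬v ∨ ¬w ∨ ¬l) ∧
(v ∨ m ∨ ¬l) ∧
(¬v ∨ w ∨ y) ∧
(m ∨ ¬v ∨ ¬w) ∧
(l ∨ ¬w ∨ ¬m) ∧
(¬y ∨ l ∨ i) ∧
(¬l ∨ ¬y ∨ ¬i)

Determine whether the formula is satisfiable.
Yes

Yes, the formula is satisfiable.

One satisfying assignment is: m=False, y=False, i=False, w=True, v=False, l=False

Verification: With this assignment, all 26 clauses evaluate to true.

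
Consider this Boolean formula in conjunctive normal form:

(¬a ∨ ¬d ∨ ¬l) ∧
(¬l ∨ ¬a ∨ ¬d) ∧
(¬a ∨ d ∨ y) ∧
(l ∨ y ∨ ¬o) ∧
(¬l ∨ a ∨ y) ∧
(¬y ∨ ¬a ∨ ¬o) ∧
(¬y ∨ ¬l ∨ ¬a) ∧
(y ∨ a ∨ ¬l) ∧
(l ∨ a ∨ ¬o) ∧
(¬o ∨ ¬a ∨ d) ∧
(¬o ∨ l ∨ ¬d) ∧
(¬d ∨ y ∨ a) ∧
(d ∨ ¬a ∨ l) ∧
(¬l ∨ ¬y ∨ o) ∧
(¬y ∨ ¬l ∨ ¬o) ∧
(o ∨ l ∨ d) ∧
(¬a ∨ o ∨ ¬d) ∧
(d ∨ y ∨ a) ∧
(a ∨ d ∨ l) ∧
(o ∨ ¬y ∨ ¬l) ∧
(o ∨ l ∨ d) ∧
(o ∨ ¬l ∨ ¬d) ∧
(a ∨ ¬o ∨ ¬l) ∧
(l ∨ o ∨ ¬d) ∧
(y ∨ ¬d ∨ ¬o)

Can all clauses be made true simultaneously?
No

No, the formula is not satisfiable.

No assignment of truth values to the variables can make all 25 clauses true simultaneously.

The formula is UNSAT (unsatisfiable).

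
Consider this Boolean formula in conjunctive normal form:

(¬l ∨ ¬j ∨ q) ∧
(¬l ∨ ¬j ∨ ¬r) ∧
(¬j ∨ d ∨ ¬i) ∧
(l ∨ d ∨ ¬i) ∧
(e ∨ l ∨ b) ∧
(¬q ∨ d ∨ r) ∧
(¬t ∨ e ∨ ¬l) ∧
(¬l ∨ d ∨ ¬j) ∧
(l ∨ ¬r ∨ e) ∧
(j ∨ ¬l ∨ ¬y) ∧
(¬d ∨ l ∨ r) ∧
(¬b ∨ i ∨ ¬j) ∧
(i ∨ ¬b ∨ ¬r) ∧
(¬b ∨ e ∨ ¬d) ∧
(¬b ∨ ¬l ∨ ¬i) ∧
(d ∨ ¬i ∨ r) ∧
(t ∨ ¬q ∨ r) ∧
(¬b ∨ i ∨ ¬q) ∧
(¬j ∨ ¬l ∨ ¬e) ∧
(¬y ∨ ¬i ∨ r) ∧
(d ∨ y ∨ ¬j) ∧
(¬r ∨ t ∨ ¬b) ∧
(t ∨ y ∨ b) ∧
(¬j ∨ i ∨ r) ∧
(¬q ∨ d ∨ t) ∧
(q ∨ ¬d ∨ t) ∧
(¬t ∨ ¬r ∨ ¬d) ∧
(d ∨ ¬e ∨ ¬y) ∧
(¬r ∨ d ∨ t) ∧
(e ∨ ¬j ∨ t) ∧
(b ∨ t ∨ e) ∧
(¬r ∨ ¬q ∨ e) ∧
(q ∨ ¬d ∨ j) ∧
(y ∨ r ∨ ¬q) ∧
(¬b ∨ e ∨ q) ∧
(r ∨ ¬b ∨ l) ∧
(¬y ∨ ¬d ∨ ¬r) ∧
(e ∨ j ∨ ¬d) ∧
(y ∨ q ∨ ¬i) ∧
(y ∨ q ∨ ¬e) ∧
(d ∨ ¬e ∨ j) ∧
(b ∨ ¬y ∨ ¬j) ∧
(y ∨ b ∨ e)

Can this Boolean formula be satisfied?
No

No, the formula is not satisfiable.

No assignment of truth values to the variables can make all 43 clauses true simultaneously.

The formula is UNSAT (unsatisfiable).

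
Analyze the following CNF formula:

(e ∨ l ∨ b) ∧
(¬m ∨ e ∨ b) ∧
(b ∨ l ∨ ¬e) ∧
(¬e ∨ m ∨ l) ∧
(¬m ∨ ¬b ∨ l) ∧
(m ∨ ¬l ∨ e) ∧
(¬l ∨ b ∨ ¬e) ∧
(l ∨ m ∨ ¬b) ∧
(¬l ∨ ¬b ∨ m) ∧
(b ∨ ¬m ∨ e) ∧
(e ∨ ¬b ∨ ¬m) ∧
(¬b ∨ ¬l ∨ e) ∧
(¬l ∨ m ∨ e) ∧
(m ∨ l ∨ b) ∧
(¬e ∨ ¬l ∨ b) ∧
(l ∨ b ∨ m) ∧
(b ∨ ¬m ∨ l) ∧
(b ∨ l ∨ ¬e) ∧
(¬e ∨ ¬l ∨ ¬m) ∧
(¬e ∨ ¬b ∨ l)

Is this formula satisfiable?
No

No, the formula is not satisfiable.

No assignment of truth values to the variables can make all 20 clauses true simultaneously.

The formula is UNSAT (unsatisfiable).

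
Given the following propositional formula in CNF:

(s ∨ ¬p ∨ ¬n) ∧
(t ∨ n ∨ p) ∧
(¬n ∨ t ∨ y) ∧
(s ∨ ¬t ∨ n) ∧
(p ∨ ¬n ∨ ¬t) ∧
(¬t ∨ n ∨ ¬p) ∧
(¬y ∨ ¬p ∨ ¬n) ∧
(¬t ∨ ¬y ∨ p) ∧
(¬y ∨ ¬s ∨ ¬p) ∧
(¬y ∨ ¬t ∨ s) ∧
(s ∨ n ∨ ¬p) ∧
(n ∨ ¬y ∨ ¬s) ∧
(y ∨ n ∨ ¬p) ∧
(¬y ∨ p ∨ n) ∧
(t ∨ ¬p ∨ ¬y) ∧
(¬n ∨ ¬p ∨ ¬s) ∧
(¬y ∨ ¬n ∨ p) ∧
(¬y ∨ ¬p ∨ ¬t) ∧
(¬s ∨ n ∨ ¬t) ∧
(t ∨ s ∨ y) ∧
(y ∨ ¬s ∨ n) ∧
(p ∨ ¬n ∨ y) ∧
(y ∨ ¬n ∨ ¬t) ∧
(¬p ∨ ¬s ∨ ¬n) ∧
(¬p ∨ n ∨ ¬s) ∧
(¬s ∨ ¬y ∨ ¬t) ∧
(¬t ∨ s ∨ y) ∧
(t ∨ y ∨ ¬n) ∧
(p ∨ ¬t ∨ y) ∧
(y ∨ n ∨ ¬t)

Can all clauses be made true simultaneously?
No

No, the formula is not satisfiable.

No assignment of truth values to the variables can make all 30 clauses true simultaneously.

The formula is UNSAT (unsatisfiable).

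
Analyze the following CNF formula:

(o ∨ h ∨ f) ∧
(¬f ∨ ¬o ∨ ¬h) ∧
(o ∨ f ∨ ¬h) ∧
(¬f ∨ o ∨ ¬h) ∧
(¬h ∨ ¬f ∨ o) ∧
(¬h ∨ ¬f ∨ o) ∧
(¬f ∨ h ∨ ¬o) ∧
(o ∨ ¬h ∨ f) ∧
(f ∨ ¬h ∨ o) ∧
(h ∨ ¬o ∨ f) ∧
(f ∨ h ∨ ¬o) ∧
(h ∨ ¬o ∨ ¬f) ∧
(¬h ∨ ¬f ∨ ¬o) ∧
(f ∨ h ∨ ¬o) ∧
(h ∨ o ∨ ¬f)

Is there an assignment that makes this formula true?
Yes

Yes, the formula is satisfiable.

One satisfying assignment is: f=False, h=True, o=True

Verification: With this assignment, all 15 clauses evaluate to true.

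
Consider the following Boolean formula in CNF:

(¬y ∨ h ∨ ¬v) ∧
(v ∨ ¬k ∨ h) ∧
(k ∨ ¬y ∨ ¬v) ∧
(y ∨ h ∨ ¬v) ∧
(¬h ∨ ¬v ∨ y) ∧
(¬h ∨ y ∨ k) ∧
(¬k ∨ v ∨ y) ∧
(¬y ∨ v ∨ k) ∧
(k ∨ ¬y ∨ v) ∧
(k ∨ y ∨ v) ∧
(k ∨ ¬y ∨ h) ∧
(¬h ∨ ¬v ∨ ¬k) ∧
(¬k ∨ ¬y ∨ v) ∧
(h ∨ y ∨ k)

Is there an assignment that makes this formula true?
No

No, the formula is not satisfiable.

No assignment of truth values to the variables can make all 14 clauses true simultaneously.

The formula is UNSAT (unsatisfiable).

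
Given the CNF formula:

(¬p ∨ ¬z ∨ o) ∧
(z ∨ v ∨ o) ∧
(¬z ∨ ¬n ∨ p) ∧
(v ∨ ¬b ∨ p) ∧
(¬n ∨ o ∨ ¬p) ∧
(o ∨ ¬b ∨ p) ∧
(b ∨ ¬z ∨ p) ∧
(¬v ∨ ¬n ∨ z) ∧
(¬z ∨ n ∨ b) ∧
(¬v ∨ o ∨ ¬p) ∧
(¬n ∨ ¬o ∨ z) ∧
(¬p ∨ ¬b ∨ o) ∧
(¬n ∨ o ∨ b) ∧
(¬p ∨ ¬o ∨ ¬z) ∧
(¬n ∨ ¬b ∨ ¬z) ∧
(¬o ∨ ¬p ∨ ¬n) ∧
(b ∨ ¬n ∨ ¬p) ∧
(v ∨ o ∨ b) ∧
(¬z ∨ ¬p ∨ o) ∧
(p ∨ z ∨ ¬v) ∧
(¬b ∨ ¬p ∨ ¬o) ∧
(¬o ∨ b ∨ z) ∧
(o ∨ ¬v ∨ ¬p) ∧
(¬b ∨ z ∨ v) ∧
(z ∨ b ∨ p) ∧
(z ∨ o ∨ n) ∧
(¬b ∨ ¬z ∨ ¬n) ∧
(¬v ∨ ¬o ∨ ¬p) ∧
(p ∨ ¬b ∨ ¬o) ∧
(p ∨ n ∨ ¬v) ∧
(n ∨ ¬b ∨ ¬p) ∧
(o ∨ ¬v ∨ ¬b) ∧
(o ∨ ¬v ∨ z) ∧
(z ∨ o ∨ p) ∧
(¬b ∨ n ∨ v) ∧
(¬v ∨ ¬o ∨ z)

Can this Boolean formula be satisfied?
No

No, the formula is not satisfiable.

No assignment of truth values to the variables can make all 36 clauses true simultaneously.

The formula is UNSAT (unsatisfiable).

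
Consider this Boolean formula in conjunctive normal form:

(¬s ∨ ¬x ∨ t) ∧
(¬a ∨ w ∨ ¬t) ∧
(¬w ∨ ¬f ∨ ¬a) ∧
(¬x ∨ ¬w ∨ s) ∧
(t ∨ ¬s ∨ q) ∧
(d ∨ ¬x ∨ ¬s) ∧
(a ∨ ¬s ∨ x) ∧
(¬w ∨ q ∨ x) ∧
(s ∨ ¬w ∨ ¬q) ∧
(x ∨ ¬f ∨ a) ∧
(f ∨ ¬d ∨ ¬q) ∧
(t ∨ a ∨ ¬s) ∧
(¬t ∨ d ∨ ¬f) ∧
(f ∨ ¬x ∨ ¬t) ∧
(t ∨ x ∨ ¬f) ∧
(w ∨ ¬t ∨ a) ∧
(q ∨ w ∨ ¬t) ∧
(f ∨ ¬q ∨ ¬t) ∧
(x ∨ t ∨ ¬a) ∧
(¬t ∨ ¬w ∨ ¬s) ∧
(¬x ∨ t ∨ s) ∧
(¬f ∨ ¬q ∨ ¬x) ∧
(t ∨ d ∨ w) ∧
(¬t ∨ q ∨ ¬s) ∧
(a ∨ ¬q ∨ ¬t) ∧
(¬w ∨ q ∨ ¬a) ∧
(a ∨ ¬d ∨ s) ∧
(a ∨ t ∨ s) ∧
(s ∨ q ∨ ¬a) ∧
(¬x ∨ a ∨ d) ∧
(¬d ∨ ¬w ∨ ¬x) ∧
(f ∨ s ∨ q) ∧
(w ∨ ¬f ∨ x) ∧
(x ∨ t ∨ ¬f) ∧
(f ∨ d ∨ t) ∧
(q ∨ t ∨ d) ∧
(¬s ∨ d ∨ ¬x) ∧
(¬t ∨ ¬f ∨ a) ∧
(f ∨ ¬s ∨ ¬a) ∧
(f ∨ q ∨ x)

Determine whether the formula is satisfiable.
No

No, the formula is not satisfiable.

No assignment of truth values to the variables can make all 40 clauses true simultaneously.

The formula is UNSAT (unsatisfiable).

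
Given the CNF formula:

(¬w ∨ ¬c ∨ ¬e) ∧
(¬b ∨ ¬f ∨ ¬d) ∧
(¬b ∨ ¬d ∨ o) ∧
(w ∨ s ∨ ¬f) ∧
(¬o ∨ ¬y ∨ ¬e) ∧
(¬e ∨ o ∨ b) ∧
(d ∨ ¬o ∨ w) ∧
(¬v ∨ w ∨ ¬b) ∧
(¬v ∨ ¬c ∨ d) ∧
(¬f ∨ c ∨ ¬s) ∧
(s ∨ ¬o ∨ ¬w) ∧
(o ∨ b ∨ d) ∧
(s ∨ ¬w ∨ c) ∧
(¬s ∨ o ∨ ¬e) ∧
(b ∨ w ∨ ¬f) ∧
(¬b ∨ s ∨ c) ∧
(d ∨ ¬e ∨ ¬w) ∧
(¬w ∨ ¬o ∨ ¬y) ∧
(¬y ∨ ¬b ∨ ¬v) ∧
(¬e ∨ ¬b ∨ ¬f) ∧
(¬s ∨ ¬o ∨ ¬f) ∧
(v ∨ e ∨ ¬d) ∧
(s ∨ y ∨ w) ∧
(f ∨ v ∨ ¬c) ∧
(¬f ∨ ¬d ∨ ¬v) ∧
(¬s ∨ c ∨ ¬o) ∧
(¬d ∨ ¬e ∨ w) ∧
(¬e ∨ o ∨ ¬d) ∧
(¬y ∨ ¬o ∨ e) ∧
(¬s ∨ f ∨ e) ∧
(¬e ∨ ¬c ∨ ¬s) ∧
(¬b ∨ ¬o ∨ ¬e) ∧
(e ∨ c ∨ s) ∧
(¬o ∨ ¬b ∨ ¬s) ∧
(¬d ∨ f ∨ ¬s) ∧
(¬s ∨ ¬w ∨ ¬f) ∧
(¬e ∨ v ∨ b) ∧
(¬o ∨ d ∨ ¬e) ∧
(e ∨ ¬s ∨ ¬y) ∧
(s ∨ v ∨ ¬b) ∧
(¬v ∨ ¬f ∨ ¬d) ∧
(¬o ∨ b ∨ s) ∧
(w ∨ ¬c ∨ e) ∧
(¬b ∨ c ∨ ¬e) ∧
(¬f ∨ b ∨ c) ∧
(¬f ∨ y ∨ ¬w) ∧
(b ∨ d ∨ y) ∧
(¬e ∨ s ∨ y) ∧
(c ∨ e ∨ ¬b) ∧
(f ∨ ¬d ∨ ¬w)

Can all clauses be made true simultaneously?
No

No, the formula is not satisfiable.

No assignment of truth values to the variables can make all 50 clauses true simultaneously.

The formula is UNSAT (unsatisfiable).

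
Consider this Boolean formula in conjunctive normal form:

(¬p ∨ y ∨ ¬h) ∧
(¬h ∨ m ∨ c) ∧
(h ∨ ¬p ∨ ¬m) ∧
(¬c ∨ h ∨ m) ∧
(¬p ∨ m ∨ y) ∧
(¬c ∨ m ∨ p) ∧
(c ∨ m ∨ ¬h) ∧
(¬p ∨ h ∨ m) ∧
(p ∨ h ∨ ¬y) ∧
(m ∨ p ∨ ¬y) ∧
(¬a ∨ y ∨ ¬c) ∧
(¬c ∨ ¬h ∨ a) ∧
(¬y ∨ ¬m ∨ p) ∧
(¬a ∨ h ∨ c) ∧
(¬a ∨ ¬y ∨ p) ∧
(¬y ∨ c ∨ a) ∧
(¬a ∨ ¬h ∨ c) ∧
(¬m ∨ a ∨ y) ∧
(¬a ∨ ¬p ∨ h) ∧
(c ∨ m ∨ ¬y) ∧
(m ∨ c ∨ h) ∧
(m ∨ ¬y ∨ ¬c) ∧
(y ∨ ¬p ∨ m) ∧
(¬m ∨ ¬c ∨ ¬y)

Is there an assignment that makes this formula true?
No

No, the formula is not satisfiable.

No assignment of truth values to the variables can make all 24 clauses true simultaneously.

The formula is UNSAT (unsatisfiable).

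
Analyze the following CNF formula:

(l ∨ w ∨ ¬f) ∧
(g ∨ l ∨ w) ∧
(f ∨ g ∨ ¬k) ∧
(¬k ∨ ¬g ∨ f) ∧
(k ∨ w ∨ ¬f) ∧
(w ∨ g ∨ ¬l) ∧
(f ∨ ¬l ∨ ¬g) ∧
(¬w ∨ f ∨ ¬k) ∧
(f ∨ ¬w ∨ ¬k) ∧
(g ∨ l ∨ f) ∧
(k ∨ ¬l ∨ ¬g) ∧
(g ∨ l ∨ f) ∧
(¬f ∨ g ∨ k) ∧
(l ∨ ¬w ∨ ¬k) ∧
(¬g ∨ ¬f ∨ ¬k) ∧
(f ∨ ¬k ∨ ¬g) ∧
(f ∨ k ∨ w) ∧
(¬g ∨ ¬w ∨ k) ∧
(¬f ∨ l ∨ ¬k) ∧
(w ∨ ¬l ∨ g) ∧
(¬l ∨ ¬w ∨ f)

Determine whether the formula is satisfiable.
Yes

Yes, the formula is satisfiable.

One satisfying assignment is: f=True, l=True, g=False, w=True, k=True

Verification: With this assignment, all 21 clauses evaluate to true.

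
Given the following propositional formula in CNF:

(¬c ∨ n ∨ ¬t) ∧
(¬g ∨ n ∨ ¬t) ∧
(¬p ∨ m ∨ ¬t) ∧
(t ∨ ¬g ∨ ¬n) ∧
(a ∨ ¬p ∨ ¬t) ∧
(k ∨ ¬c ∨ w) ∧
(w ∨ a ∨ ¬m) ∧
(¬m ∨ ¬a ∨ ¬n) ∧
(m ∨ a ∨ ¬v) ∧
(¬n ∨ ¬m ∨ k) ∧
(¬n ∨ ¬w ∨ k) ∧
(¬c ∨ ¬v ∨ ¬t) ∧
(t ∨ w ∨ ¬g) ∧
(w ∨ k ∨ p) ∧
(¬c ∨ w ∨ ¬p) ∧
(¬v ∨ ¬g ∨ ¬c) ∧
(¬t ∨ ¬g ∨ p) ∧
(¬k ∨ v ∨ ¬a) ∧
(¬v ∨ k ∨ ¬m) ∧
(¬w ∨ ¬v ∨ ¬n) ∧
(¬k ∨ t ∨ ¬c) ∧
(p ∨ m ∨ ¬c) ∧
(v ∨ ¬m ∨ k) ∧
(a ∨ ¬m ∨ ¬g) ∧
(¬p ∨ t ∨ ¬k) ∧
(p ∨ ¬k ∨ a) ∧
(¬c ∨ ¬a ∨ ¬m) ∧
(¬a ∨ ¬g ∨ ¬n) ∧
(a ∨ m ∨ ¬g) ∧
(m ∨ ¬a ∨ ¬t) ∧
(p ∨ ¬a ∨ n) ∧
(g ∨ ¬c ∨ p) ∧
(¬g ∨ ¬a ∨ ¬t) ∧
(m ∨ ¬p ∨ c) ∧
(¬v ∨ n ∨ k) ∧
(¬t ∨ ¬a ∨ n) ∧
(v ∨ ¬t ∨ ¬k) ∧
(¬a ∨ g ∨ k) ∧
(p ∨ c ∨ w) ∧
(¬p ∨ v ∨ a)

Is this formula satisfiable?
Yes

Yes, the formula is satisfiable.

One satisfying assignment is: p=True, t=False, m=False, n=False, w=True, g=True, v=False, a=True, c=True, k=False

Verification: With this assignment, all 40 clauses evaluate to true.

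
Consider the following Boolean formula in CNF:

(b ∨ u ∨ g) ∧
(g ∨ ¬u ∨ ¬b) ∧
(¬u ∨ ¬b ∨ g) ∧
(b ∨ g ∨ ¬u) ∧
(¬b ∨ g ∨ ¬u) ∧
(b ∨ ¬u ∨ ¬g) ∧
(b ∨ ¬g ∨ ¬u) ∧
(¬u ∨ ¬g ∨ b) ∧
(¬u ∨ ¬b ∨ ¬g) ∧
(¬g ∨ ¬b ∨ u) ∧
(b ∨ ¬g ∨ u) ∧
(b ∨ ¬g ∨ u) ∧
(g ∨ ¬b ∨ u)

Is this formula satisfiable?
No

No, the formula is not satisfiable.

No assignment of truth values to the variables can make all 13 clauses true simultaneously.

The formula is UNSAT (unsatisfiable).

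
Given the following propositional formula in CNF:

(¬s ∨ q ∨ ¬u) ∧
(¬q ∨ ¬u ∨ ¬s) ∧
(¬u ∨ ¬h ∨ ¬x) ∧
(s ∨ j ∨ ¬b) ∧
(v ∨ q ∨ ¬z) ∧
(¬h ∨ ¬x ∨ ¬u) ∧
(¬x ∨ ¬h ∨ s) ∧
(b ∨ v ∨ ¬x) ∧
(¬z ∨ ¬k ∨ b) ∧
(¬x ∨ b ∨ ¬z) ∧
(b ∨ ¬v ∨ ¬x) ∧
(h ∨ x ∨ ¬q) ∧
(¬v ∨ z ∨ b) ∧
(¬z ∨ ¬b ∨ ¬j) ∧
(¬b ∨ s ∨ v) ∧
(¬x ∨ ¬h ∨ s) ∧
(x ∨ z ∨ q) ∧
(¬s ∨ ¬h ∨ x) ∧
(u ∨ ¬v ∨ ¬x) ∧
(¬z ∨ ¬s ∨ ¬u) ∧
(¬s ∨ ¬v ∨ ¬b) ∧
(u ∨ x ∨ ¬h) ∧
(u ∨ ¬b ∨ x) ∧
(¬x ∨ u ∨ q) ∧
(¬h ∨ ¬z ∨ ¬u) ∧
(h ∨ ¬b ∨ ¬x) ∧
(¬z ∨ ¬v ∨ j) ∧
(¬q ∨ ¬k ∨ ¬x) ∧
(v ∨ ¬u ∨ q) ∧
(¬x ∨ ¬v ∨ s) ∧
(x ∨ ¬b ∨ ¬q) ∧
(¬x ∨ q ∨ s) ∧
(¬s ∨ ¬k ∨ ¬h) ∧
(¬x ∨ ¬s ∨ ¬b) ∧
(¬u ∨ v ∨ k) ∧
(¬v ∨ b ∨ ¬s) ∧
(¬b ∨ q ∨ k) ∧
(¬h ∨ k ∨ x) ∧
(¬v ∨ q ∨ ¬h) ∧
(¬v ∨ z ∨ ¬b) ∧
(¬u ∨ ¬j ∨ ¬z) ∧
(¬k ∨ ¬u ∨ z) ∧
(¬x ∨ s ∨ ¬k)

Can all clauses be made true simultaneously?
Yes

Yes, the formula is satisfiable.

One satisfying assignment is: k=False, v=True, h=False, s=False, q=False, u=False, z=True, x=False, b=False, j=True

Verification: With this assignment, all 43 clauses evaluate to true.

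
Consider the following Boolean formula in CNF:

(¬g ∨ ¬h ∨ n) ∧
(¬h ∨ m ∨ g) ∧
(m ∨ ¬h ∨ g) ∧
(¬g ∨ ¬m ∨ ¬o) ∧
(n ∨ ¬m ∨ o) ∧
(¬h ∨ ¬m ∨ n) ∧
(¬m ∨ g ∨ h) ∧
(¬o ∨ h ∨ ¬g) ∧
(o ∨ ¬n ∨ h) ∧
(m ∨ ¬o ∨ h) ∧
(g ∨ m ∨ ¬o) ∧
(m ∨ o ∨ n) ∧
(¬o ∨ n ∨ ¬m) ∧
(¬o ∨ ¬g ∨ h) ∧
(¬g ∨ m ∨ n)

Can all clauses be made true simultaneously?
Yes

Yes, the formula is satisfiable.

One satisfying assignment is: m=True, n=True, g=False, h=True, o=False

Verification: With this assignment, all 15 clauses evaluate to true.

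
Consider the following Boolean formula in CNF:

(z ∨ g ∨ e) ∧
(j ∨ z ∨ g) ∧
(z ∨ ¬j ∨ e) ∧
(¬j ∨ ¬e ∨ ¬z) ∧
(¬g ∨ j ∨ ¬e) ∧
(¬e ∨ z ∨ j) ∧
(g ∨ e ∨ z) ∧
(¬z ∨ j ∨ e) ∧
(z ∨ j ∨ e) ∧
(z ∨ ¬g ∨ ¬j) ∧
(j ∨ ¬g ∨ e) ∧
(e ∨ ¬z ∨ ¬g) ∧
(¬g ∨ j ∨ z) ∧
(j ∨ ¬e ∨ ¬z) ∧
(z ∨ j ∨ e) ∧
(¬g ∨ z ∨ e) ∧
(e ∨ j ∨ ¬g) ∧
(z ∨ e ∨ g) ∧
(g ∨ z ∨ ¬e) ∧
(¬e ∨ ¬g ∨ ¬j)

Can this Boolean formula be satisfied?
Yes

Yes, the formula is satisfiable.

One satisfying assignment is: j=True, g=False, z=True, e=False

Verification: With this assignment, all 20 clauses evaluate to true.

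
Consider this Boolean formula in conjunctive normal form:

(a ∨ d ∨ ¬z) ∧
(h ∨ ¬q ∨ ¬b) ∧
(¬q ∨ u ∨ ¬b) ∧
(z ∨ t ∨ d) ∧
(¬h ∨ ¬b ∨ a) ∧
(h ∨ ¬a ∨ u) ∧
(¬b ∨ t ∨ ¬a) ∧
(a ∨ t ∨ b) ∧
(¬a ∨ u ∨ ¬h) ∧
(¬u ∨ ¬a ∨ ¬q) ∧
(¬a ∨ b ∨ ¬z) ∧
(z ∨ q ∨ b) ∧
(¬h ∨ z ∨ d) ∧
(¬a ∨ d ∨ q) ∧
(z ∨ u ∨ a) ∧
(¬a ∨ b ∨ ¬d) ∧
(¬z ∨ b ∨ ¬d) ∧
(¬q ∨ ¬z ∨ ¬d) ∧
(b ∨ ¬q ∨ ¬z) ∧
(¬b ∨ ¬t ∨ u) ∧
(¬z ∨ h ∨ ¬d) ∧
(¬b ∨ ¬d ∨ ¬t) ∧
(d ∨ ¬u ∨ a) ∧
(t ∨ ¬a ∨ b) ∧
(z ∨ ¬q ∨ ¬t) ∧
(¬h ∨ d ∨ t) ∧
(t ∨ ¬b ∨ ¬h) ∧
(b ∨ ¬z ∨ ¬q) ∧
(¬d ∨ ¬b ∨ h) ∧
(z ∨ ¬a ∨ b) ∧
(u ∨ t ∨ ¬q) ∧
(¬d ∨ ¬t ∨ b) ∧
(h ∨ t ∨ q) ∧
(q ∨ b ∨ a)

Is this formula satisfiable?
No

No, the formula is not satisfiable.

No assignment of truth values to the variables can make all 34 clauses true simultaneously.

The formula is UNSAT (unsatisfiable).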